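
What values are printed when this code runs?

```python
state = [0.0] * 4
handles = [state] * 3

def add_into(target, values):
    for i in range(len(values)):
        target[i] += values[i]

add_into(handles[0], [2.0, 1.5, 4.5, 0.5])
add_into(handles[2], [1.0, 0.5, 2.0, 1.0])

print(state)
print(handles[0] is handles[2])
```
[3.0, 2.0, 6.5, 1.5]
True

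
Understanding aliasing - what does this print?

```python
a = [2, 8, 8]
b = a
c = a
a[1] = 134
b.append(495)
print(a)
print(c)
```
[2, 134, 8, 495]
[2, 134, 8, 495]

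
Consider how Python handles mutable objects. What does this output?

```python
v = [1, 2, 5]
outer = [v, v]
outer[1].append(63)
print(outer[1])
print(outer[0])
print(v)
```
[1, 2, 5, 63]
[1, 2, 5, 63]
[1, 2, 5, 63]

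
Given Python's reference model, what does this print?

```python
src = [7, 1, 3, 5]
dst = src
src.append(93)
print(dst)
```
[7, 1, 3, 5, 93]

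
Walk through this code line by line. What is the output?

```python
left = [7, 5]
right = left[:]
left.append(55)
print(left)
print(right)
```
[7, 5, 55]
[7, 5]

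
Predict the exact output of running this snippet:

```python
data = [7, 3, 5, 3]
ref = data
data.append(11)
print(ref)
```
[7, 3, 5, 3, 11]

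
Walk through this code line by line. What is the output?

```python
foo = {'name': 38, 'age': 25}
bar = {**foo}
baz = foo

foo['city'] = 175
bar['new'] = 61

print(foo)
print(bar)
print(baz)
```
{'name': 38, 'age': 25, 'city': 175}
{'name': 38, 'age': 25, 'new': 61}
{'name': 38, 'age': 25, 'city': 175}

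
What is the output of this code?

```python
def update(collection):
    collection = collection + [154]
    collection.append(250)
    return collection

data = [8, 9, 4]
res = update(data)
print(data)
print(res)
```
[8, 9, 4]
[8, 9, 4, 154, 250]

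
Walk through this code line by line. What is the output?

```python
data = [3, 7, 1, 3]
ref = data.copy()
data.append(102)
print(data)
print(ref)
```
[3, 7, 1, 3, 102]
[3, 7, 1, 3]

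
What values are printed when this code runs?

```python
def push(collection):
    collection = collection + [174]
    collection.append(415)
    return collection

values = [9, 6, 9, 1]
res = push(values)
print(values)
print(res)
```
[9, 6, 9, 1]
[9, 6, 9, 1, 174, 415]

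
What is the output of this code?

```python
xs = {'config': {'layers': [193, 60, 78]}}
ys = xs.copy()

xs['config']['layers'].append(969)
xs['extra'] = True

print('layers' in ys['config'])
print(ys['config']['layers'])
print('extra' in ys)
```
True
[193, 60, 78, 969]
False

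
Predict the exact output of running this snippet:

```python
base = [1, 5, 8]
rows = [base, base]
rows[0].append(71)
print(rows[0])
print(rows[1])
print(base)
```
[1, 5, 8, 71]
[1, 5, 8, 71]
[1, 5, 8, 71]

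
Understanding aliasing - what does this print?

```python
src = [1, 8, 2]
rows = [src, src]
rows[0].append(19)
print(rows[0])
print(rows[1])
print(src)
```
[1, 8, 2, 19]
[1, 8, 2, 19]
[1, 8, 2, 19]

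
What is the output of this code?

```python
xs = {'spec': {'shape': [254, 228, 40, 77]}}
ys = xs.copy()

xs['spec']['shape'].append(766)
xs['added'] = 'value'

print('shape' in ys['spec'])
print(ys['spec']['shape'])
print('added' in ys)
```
True
[254, 228, 40, 77, 766]
False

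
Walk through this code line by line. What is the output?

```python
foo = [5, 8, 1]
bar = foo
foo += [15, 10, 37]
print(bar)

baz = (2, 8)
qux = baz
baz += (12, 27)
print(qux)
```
[5, 8, 1, 15, 10, 37]
(2, 8)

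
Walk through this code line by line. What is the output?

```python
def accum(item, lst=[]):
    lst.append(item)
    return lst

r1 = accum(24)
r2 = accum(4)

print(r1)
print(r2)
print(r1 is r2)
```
[24, 4]
[24, 4]
True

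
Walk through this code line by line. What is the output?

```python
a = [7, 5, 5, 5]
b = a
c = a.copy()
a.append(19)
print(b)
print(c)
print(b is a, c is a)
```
[7, 5, 5, 5, 19]
[7, 5, 5, 5]
True False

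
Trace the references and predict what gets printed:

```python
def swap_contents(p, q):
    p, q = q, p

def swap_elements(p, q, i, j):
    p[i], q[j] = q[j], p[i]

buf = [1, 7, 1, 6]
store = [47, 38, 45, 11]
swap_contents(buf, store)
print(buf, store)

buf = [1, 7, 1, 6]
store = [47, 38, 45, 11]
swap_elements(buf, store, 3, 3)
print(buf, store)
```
[1, 7, 1, 6] [47, 38, 45, 11]
[1, 7, 1, 11] [47, 38, 45, 6]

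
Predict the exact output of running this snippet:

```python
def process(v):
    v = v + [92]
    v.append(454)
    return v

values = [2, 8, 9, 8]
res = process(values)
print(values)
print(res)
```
[2, 8, 9, 8]
[2, 8, 9, 8, 92, 454]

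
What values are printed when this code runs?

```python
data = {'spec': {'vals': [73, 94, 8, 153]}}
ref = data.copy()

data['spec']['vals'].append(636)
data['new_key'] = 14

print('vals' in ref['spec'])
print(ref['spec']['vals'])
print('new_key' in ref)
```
True
[73, 94, 8, 153, 636]
False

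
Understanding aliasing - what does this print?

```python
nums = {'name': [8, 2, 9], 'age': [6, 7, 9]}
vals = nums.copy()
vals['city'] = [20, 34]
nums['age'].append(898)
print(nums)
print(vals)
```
{'name': [8, 2, 9], 'age': [6, 7, 9, 898]}
{'name': [8, 2, 9], 'age': [6, 7, 9, 898], 'city': [20, 34]}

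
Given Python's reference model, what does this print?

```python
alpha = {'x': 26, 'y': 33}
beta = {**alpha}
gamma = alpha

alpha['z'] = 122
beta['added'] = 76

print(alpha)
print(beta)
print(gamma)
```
{'x': 26, 'y': 33, 'z': 122}
{'x': 26, 'y': 33, 'added': 76}
{'x': 26, 'y': 33, 'z': 122}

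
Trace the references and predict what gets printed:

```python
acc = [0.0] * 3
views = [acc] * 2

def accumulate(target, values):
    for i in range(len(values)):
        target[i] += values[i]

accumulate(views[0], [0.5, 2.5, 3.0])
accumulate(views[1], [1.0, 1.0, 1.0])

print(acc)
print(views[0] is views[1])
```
[1.5, 3.5, 4.0]
True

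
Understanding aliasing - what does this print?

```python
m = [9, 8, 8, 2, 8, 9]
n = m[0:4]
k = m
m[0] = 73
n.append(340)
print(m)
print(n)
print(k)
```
[73, 8, 8, 2, 8, 9]
[9, 8, 8, 2, 340]
[73, 8, 8, 2, 8, 9]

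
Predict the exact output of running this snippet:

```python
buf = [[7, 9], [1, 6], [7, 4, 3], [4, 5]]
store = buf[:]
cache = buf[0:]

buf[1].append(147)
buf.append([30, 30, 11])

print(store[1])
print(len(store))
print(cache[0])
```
[1, 6, 147]
4
[7, 9]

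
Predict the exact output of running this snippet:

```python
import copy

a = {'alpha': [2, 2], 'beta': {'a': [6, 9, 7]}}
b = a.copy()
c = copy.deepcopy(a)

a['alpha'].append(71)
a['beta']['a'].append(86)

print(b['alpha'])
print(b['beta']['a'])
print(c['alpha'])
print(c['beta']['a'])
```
[2, 2, 71]
[6, 9, 7, 86]
[2, 2]
[6, 9, 7]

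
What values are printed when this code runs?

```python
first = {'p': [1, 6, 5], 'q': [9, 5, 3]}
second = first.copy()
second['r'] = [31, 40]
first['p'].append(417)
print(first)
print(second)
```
{'p': [1, 6, 5, 417], 'q': [9, 5, 3]}
{'p': [1, 6, 5, 417], 'q': [9, 5, 3], 'r': [31, 40]}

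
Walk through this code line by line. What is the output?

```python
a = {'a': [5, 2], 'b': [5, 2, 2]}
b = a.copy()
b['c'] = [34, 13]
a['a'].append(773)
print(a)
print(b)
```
{'a': [5, 2, 773], 'b': [5, 2, 2]}
{'a': [5, 2, 773], 'b': [5, 2, 2], 'c': [34, 13]}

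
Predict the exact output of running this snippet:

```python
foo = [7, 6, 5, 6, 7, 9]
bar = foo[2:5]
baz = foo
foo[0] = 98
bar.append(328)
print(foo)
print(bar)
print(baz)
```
[98, 6, 5, 6, 7, 9]
[5, 6, 7, 328]
[98, 6, 5, 6, 7, 9]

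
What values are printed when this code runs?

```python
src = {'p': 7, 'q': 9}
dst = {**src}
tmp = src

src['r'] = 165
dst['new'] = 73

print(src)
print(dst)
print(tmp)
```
{'p': 7, 'q': 9, 'r': 165}
{'p': 7, 'q': 9, 'new': 73}
{'p': 7, 'q': 9, 'r': 165}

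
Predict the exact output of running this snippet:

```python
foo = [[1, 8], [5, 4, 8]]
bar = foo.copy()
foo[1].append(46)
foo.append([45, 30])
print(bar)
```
[[1, 8], [5, 4, 8, 46]]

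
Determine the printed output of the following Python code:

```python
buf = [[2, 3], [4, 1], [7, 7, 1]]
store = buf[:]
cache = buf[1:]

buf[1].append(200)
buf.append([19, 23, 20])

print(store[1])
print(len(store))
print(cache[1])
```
[4, 1, 200]
3
[7, 7, 1]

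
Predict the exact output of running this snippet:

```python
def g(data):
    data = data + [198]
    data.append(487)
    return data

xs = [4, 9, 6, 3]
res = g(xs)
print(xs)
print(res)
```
[4, 9, 6, 3]
[4, 9, 6, 3, 198, 487]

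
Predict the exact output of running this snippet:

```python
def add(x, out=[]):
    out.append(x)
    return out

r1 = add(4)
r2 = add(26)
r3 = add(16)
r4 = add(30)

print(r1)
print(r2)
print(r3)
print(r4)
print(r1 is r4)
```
[4, 26, 16, 30]
[4, 26, 16, 30]
[4, 26, 16, 30]
[4, 26, 16, 30]
True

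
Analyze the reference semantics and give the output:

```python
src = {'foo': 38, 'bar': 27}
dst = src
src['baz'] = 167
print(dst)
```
{'foo': 38, 'bar': 27, 'baz': 167}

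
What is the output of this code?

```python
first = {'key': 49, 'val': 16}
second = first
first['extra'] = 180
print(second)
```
{'key': 49, 'val': 16, 'extra': 180}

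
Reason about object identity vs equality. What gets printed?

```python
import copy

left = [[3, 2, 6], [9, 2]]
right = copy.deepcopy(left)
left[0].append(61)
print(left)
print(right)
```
[[3, 2, 6, 61], [9, 2]]
[[3, 2, 6], [9, 2]]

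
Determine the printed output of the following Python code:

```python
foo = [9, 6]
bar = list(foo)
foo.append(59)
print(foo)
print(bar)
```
[9, 6, 59]
[9, 6]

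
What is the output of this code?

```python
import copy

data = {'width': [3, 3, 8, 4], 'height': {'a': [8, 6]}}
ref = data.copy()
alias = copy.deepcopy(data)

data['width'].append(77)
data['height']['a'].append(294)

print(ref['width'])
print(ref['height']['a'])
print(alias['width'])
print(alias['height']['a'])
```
[3, 3, 8, 4, 77]
[8, 6, 294]
[3, 3, 8, 4]
[8, 6]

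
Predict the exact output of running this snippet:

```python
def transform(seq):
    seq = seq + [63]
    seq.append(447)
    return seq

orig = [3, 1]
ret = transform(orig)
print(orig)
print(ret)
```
[3, 1]
[3, 1, 63, 447]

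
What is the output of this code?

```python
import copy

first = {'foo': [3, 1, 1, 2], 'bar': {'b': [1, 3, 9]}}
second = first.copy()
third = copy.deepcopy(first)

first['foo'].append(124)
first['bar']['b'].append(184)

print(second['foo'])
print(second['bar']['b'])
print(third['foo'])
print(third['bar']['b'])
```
[3, 1, 1, 2, 124]
[1, 3, 9, 184]
[3, 1, 1, 2]
[1, 3, 9]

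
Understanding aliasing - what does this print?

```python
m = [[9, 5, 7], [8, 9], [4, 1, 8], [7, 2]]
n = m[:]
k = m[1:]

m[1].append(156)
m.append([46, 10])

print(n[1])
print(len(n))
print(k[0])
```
[8, 9, 156]
4
[8, 9, 156]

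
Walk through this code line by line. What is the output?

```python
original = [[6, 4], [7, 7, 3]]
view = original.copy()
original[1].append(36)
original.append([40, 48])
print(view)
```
[[6, 4], [7, 7, 3, 36]]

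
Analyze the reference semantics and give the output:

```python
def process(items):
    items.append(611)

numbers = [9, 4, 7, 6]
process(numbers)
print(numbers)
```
[9, 4, 7, 6, 611]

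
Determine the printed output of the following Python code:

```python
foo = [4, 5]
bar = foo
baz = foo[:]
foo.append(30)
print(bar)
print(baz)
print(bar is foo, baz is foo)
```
[4, 5, 30]
[4, 5]
True False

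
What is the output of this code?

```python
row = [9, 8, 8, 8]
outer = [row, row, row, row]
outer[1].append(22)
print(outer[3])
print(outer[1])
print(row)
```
[9, 8, 8, 8, 22]
[9, 8, 8, 8, 22]
[9, 8, 8, 8, 22]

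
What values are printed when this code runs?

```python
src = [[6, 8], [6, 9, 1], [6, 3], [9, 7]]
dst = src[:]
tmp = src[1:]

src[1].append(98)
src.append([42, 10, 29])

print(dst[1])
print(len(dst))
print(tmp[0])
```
[6, 9, 1, 98]
4
[6, 9, 1, 98]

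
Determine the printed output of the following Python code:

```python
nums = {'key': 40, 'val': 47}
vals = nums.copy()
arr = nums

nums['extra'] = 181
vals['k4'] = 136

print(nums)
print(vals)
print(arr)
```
{'key': 40, 'val': 47, 'extra': 181}
{'key': 40, 'val': 47, 'k4': 136}
{'key': 40, 'val': 47, 'extra': 181}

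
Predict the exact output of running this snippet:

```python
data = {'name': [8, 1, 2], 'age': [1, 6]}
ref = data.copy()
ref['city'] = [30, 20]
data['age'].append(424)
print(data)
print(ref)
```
{'name': [8, 1, 2], 'age': [1, 6, 424]}
{'name': [8, 1, 2], 'age': [1, 6, 424], 'city': [30, 20]}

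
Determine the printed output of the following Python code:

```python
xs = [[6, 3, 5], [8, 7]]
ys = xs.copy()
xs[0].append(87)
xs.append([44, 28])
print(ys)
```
[[6, 3, 5, 87], [8, 7]]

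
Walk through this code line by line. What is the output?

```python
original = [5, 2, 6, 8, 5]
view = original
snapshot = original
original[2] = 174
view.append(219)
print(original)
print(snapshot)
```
[5, 2, 174, 8, 5, 219]
[5, 2, 174, 8, 5, 219]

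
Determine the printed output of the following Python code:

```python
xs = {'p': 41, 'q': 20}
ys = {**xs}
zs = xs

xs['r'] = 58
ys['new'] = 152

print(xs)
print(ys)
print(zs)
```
{'p': 41, 'q': 20, 'r': 58}
{'p': 41, 'q': 20, 'new': 152}
{'p': 41, 'q': 20, 'r': 58}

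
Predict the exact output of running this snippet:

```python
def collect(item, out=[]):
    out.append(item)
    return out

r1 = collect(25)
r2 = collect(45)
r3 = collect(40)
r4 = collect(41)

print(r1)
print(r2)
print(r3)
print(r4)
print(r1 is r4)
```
[25, 45, 40, 41]
[25, 45, 40, 41]
[25, 45, 40, 41]
[25, 45, 40, 41]
True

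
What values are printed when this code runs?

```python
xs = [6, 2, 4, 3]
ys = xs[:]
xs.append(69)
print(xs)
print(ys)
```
[6, 2, 4, 3, 69]
[6, 2, 4, 3]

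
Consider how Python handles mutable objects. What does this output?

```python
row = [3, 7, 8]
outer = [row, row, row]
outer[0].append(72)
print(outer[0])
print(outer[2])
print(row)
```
[3, 7, 8, 72]
[3, 7, 8, 72]
[3, 7, 8, 72]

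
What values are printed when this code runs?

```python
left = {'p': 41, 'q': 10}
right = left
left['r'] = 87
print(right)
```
{'p': 41, 'q': 10, 'r': 87}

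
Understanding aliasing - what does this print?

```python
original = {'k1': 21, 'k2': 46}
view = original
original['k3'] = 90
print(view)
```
{'k1': 21, 'k2': 46, 'k3': 90}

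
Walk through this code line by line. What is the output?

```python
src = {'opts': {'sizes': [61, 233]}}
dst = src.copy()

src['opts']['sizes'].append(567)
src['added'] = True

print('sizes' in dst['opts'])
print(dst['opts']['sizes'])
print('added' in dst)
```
True
[61, 233, 567]
False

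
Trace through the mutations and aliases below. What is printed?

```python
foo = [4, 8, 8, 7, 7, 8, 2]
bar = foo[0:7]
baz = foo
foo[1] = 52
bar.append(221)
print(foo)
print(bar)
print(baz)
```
[4, 52, 8, 7, 7, 8, 2]
[4, 8, 8, 7, 7, 8, 2, 221]
[4, 52, 8, 7, 7, 8, 2]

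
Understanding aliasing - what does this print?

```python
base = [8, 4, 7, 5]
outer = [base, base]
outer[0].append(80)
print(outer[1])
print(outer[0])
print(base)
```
[8, 4, 7, 5, 80]
[8, 4, 7, 5, 80]
[8, 4, 7, 5, 80]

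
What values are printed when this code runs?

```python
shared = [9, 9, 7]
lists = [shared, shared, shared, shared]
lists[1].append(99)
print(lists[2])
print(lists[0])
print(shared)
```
[9, 9, 7, 99]
[9, 9, 7, 99]
[9, 9, 7, 99]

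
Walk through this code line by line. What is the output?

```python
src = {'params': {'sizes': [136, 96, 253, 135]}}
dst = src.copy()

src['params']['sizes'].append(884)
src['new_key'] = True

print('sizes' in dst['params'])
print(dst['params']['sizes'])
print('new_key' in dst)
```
True
[136, 96, 253, 135, 884]
False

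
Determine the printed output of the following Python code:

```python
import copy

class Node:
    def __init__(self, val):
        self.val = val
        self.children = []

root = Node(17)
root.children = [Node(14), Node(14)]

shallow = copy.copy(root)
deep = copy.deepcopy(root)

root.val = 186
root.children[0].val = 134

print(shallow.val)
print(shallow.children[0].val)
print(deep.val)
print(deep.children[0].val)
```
17
134
17
14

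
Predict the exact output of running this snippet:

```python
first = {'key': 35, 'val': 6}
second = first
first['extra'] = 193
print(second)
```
{'key': 35, 'val': 6, 'extra': 193}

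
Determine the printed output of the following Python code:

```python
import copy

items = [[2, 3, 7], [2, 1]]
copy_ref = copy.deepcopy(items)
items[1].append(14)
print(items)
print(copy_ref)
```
[[2, 3, 7], [2, 1, 14]]
[[2, 3, 7], [2, 1]]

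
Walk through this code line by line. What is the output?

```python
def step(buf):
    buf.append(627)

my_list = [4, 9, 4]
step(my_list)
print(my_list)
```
[4, 9, 4, 627]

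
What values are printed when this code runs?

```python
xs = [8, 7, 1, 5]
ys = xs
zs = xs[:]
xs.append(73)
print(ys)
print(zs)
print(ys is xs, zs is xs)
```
[8, 7, 1, 5, 73]
[8, 7, 1, 5]
True False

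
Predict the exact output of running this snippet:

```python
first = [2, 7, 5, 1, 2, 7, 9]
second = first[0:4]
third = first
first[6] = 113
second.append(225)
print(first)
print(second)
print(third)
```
[2, 7, 5, 1, 2, 7, 113]
[2, 7, 5, 1, 225]
[2, 7, 5, 1, 2, 7, 113]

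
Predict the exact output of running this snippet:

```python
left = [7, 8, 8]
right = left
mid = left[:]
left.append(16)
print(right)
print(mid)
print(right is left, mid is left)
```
[7, 8, 8, 16]
[7, 8, 8]
True False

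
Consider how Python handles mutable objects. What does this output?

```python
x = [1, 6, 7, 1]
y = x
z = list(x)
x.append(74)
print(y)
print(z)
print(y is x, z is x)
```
[1, 6, 7, 1, 74]
[1, 6, 7, 1]
True False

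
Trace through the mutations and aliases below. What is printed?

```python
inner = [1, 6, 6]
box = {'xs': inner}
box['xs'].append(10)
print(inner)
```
[1, 6, 6, 10]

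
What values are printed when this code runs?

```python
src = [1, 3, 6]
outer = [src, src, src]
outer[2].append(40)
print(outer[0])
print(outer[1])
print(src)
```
[1, 3, 6, 40]
[1, 3, 6, 40]
[1, 3, 6, 40]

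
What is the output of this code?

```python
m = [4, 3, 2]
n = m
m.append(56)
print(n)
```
[4, 3, 2, 56]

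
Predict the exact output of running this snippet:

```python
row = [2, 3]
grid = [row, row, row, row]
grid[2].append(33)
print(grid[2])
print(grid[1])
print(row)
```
[2, 3, 33]
[2, 3, 33]
[2, 3, 33]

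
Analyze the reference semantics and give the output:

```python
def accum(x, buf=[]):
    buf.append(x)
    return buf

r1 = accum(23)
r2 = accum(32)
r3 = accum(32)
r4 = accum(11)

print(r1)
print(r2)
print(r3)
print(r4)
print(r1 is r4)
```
[23, 32, 32, 11]
[23, 32, 32, 11]
[23, 32, 32, 11]
[23, 32, 32, 11]
True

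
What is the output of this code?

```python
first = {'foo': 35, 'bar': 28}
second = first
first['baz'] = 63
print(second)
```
{'foo': 35, 'bar': 28, 'baz': 63}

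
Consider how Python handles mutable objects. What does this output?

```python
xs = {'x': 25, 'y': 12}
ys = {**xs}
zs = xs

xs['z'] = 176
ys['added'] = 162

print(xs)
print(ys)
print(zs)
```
{'x': 25, 'y': 12, 'z': 176}
{'x': 25, 'y': 12, 'added': 162}
{'x': 25, 'y': 12, 'z': 176}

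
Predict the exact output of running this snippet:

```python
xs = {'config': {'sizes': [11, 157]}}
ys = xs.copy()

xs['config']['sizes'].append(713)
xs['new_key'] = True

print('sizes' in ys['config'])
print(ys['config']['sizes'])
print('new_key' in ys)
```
True
[11, 157, 713]
False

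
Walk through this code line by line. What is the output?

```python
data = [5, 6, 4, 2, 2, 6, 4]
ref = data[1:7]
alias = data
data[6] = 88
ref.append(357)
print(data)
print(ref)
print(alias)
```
[5, 6, 4, 2, 2, 6, 88]
[6, 4, 2, 2, 6, 4, 357]
[5, 6, 4, 2, 2, 6, 88]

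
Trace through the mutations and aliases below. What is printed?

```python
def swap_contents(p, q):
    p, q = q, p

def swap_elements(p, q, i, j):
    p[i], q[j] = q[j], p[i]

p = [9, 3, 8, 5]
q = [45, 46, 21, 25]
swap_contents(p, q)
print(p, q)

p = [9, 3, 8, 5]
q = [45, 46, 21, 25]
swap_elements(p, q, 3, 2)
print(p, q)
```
[9, 3, 8, 5] [45, 46, 21, 25]
[9, 3, 8, 21] [45, 46, 5, 25]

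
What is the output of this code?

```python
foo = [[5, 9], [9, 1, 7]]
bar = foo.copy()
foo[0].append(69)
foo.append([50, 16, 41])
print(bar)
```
[[5, 9, 69], [9, 1, 7]]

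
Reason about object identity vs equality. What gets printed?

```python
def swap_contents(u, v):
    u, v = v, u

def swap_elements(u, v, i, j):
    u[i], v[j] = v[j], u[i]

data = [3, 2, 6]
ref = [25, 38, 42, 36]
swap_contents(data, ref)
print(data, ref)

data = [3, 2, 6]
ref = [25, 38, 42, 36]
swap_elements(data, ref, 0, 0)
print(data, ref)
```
[3, 2, 6] [25, 38, 42, 36]
[25, 2, 6] [3, 38, 42, 36]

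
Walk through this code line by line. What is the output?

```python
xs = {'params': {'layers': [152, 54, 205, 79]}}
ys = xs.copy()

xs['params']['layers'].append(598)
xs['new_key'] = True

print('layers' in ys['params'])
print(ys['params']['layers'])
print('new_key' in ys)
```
True
[152, 54, 205, 79, 598]
False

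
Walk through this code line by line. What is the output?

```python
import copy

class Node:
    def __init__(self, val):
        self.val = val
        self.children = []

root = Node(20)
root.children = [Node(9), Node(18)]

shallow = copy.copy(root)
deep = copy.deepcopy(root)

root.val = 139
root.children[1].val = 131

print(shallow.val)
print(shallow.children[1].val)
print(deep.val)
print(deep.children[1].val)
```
20
131
20
18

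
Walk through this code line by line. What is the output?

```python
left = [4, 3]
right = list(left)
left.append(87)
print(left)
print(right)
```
[4, 3, 87]
[4, 3]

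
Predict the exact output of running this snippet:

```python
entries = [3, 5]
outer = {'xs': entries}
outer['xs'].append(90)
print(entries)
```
[3, 5, 90]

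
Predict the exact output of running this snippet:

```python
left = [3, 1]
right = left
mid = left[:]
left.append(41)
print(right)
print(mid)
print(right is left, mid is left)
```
[3, 1, 41]
[3, 1]
True False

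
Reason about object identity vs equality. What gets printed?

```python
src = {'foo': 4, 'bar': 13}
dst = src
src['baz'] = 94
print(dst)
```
{'foo': 4, 'bar': 13, 'baz': 94}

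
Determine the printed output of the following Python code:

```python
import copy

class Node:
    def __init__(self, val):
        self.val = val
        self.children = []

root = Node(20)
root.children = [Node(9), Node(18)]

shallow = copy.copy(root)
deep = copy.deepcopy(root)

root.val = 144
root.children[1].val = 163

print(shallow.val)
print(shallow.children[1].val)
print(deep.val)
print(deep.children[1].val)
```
20
163
20
18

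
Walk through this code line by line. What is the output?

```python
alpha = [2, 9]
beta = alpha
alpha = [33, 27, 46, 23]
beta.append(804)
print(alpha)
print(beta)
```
[33, 27, 46, 23]
[2, 9, 804]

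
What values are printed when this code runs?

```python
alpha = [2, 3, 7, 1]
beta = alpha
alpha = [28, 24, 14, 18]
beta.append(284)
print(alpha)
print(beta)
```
[28, 24, 14, 18]
[2, 3, 7, 1, 284]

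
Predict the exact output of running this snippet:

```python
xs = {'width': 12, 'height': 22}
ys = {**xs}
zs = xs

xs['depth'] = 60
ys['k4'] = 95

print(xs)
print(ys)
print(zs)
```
{'width': 12, 'height': 22, 'depth': 60}
{'width': 12, 'height': 22, 'k4': 95}
{'width': 12, 'height': 22, 'depth': 60}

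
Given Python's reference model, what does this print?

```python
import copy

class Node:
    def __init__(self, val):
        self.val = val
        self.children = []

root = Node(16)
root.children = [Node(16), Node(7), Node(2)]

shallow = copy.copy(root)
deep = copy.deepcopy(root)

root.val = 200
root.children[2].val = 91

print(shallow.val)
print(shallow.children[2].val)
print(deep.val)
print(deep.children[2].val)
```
16
91
16
2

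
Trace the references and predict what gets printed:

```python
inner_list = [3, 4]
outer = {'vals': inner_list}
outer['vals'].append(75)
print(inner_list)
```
[3, 4, 75]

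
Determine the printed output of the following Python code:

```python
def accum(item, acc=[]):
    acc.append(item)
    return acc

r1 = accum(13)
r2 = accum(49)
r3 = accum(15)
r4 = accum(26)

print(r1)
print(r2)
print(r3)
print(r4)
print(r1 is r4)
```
[13, 49, 15, 26]
[13, 49, 15, 26]
[13, 49, 15, 26]
[13, 49, 15, 26]
True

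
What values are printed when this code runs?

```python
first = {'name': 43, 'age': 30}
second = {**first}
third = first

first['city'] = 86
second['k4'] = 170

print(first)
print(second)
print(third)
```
{'name': 43, 'age': 30, 'city': 86}
{'name': 43, 'age': 30, 'k4': 170}
{'name': 43, 'age': 30, 'city': 86}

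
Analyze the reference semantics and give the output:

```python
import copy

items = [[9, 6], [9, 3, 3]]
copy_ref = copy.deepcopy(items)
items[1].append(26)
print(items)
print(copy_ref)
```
[[9, 6], [9, 3, 3, 26]]
[[9, 6], [9, 3, 3]]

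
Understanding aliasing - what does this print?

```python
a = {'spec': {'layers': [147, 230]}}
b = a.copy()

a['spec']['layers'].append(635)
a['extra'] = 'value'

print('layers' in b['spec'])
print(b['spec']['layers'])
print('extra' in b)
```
True
[147, 230, 635]
False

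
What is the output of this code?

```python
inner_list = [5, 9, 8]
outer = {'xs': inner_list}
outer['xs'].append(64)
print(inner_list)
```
[5, 9, 8, 64]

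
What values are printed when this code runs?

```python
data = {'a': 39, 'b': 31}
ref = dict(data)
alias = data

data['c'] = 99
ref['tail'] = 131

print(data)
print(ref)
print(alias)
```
{'a': 39, 'b': 31, 'c': 99}
{'a': 39, 'b': 31, 'tail': 131}
{'a': 39, 'b': 31, 'c': 99}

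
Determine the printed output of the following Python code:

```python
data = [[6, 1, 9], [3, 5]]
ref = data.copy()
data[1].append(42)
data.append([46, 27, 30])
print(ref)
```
[[6, 1, 9], [3, 5, 42]]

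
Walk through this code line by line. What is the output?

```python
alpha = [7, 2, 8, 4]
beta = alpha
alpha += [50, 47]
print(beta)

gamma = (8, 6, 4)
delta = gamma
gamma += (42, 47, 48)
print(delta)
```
[7, 2, 8, 4, 50, 47]
(8, 6, 4)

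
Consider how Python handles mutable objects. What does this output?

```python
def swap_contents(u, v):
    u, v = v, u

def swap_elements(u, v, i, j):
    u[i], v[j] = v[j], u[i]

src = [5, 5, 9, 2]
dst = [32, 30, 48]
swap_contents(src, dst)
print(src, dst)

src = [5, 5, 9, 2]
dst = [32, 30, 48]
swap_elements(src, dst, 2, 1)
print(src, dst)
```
[5, 5, 9, 2] [32, 30, 48]
[5, 5, 30, 2] [32, 9, 48]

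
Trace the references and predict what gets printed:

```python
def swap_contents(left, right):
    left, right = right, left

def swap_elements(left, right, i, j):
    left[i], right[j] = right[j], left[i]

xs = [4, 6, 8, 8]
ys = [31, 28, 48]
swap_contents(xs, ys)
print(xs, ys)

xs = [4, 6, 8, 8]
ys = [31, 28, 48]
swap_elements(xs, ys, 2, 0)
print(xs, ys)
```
[4, 6, 8, 8] [31, 28, 48]
[4, 6, 31, 8] [8, 28, 48]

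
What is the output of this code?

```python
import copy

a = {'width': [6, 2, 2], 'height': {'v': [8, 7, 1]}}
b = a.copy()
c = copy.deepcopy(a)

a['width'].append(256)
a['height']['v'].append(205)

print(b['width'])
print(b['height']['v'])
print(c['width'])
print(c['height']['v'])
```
[6, 2, 2, 256]
[8, 7, 1, 205]
[6, 2, 2]
[8, 7, 1]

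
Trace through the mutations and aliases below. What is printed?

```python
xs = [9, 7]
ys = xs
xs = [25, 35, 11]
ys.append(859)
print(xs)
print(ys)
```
[25, 35, 11]
[9, 7, 859]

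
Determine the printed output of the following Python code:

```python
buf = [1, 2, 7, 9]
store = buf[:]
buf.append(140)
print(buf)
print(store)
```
[1, 2, 7, 9, 140]
[1, 2, 7, 9]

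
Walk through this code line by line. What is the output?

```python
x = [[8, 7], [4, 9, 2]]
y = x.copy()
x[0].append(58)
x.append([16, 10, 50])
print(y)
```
[[8, 7, 58], [4, 9, 2]]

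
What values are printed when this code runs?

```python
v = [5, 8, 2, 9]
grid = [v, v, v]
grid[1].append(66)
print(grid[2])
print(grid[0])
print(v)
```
[5, 8, 2, 9, 66]
[5, 8, 2, 9, 66]
[5, 8, 2, 9, 66]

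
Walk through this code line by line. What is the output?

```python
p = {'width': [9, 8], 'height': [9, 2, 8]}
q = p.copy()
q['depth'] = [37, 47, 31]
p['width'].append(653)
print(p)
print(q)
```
{'width': [9, 8, 653], 'height': [9, 2, 8]}
{'width': [9, 8, 653], 'height': [9, 2, 8], 'depth': [37, 47, 31]}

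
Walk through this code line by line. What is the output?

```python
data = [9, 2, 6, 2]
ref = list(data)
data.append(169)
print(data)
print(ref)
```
[9, 2, 6, 2, 169]
[9, 2, 6, 2]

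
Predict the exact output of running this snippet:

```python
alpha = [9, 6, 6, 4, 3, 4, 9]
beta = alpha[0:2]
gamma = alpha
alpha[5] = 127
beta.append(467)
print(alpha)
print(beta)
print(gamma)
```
[9, 6, 6, 4, 3, 127, 9]
[9, 6, 467]
[9, 6, 6, 4, 3, 127, 9]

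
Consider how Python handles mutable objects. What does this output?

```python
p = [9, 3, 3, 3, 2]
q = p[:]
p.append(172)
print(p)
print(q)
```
[9, 3, 3, 3, 2, 172]
[9, 3, 3, 3, 2]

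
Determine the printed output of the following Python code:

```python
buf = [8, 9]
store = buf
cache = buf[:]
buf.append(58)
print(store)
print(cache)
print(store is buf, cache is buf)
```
[8, 9, 58]
[8, 9]
True False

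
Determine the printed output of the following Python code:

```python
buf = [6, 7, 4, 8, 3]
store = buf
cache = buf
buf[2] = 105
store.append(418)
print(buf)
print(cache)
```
[6, 7, 105, 8, 3, 418]
[6, 7, 105, 8, 3, 418]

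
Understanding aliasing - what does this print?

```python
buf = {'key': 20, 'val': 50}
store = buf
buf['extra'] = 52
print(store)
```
{'key': 20, 'val': 50, 'extra': 52}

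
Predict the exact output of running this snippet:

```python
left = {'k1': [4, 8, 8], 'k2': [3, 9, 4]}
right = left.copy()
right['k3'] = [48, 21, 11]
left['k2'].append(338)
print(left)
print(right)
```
{'k1': [4, 8, 8], 'k2': [3, 9, 4, 338]}
{'k1': [4, 8, 8], 'k2': [3, 9, 4, 338], 'k3': [48, 21, 11]}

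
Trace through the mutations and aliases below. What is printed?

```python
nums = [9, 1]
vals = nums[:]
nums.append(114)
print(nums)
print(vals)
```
[9, 1, 114]
[9, 1]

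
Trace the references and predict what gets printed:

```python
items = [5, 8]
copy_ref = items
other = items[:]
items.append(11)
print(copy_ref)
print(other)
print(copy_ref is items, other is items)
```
[5, 8, 11]
[5, 8]
True False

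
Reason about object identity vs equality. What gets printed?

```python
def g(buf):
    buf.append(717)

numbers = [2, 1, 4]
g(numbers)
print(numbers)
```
[2, 1, 4, 717]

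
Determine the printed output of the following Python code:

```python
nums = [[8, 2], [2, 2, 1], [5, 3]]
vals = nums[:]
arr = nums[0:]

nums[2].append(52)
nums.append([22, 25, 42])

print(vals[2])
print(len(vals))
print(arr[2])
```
[5, 3, 52]
3
[5, 3, 52]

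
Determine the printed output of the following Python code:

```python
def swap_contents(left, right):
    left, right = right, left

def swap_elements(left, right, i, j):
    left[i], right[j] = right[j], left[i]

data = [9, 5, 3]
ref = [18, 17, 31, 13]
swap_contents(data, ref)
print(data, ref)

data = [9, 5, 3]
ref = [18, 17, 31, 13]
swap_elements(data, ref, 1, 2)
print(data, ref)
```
[9, 5, 3] [18, 17, 31, 13]
[9, 31, 3] [18, 17, 5, 13]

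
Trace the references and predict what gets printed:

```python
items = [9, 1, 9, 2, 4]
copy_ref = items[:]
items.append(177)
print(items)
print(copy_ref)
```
[9, 1, 9, 2, 4, 177]
[9, 1, 9, 2, 4]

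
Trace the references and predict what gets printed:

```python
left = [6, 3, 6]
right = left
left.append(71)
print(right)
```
[6, 3, 6, 71]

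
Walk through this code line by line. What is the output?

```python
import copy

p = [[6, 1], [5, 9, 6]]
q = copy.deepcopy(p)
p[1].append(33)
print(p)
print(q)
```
[[6, 1], [5, 9, 6, 33]]
[[6, 1], [5, 9, 6]]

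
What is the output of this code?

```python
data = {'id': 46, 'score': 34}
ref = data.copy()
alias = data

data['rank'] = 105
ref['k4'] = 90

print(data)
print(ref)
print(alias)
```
{'id': 46, 'score': 34, 'rank': 105}
{'id': 46, 'score': 34, 'k4': 90}
{'id': 46, 'score': 34, 'rank': 105}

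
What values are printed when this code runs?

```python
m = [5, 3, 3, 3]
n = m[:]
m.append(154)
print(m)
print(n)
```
[5, 3, 3, 3, 154]
[5, 3, 3, 3]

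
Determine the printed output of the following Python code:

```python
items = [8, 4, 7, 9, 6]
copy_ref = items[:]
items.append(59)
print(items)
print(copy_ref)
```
[8, 4, 7, 9, 6, 59]
[8, 4, 7, 9, 6]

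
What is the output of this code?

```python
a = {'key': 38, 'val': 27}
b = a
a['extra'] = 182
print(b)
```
{'key': 38, 'val': 27, 'extra': 182}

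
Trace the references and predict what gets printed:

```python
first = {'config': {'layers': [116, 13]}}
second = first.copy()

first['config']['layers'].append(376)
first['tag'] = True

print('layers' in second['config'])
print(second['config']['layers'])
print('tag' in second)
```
True
[116, 13, 376]
False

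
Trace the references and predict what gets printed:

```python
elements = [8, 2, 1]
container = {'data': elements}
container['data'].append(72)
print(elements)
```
[8, 2, 1, 72]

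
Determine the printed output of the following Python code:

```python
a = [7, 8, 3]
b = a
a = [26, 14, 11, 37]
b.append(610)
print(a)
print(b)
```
[26, 14, 11, 37]
[7, 8, 3, 610]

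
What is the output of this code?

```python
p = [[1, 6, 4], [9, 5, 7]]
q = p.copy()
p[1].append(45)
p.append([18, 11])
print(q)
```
[[1, 6, 4], [9, 5, 7, 45]]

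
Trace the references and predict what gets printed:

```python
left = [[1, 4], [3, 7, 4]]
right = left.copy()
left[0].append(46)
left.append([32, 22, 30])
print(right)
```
[[1, 4, 46], [3, 7, 4]]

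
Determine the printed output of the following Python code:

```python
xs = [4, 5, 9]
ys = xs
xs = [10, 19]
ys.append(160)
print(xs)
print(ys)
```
[10, 19]
[4, 5, 9, 160]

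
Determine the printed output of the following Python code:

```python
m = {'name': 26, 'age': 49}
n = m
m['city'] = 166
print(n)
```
{'name': 26, 'age': 49, 'city': 166}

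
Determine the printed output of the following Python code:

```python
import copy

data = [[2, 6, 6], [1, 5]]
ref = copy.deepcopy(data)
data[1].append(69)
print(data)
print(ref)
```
[[2, 6, 6], [1, 5, 69]]
[[2, 6, 6], [1, 5]]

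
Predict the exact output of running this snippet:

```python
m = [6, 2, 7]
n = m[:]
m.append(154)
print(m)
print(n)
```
[6, 2, 7, 154]
[6, 2, 7]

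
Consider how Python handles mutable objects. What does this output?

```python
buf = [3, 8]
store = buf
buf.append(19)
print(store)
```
[3, 8, 19]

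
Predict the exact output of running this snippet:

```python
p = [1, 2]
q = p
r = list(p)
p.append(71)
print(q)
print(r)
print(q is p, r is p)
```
[1, 2, 71]
[1, 2]
True False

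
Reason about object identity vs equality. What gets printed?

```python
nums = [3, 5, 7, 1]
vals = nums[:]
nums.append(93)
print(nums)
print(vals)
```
[3, 5, 7, 1, 93]
[3, 5, 7, 1]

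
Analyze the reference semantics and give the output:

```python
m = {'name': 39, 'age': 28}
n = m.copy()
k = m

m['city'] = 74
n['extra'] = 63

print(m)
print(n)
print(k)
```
{'name': 39, 'age': 28, 'city': 74}
{'name': 39, 'age': 28, 'extra': 63}
{'name': 39, 'age': 28, 'city': 74}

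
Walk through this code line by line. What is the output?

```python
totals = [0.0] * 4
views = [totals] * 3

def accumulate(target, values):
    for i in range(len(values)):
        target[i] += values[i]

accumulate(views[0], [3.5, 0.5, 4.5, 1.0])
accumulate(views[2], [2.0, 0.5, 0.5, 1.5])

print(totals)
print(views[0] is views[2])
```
[5.5, 1.0, 5.0, 2.5]
True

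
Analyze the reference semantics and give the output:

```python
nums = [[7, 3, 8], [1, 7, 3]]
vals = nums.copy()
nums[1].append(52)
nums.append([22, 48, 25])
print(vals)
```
[[7, 3, 8], [1, 7, 3, 52]]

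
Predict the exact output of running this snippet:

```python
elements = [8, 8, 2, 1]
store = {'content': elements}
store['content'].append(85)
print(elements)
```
[8, 8, 2, 1, 85]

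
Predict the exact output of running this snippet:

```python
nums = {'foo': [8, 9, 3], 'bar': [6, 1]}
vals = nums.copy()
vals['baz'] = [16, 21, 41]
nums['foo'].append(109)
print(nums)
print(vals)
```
{'foo': [8, 9, 3, 109], 'bar': [6, 1]}
{'foo': [8, 9, 3, 109], 'bar': [6, 1], 'baz': [16, 21, 41]}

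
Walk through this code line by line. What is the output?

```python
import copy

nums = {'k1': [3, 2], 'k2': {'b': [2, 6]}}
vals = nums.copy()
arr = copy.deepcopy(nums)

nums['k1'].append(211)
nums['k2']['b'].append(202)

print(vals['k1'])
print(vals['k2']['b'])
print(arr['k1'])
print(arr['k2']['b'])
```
[3, 2, 211]
[2, 6, 202]
[3, 2]
[2, 6]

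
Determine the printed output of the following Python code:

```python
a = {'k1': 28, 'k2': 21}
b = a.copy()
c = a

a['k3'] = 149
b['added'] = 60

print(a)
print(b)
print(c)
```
{'k1': 28, 'k2': 21, 'k3': 149}
{'k1': 28, 'k2': 21, 'added': 60}
{'k1': 28, 'k2': 21, 'k3': 149}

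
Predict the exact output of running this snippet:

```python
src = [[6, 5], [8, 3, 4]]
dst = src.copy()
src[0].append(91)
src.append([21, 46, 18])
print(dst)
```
[[6, 5, 91], [8, 3, 4]]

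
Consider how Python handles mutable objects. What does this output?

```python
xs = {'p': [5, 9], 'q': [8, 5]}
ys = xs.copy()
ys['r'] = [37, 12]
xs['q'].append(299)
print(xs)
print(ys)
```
{'p': [5, 9], 'q': [8, 5, 299]}
{'p': [5, 9], 'q': [8, 5, 299], 'r': [37, 12]}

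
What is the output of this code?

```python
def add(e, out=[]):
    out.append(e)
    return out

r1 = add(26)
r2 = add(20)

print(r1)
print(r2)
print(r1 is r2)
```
[26, 20]
[26, 20]
True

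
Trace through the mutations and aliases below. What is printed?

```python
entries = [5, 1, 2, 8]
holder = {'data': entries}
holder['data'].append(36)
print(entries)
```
[5, 1, 2, 8, 36]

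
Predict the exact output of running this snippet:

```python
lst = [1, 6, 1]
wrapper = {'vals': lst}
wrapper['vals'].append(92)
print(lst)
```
[1, 6, 1, 92]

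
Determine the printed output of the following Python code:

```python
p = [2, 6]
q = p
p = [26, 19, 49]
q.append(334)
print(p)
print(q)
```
[26, 19, 49]
[2, 6, 334]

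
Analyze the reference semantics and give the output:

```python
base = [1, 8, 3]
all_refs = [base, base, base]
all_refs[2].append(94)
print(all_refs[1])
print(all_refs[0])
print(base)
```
[1, 8, 3, 94]
[1, 8, 3, 94]
[1, 8, 3, 94]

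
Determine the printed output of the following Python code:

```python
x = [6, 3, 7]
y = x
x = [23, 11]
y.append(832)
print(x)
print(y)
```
[23, 11]
[6, 3, 7, 832]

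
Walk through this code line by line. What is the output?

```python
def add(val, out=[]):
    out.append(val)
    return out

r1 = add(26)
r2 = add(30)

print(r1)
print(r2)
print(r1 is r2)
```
[26, 30]
[26, 30]
True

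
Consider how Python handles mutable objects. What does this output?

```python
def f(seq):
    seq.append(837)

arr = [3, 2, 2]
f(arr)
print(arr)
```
[3, 2, 2, 837]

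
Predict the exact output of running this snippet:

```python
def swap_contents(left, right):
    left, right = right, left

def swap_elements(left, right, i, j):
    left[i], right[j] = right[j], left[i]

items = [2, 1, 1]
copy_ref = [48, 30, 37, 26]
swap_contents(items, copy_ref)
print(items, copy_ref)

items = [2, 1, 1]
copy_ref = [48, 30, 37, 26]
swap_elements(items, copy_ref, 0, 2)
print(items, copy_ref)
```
[2, 1, 1] [48, 30, 37, 26]
[37, 1, 1] [48, 30, 2, 26]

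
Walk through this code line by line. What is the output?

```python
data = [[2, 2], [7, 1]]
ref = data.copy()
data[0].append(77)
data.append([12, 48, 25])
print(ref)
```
[[2, 2, 77], [7, 1]]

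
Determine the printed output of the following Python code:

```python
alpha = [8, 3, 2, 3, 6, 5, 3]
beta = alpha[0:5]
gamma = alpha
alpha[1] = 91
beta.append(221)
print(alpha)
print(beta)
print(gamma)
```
[8, 91, 2, 3, 6, 5, 3]
[8, 3, 2, 3, 6, 221]
[8, 91, 2, 3, 6, 5, 3]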